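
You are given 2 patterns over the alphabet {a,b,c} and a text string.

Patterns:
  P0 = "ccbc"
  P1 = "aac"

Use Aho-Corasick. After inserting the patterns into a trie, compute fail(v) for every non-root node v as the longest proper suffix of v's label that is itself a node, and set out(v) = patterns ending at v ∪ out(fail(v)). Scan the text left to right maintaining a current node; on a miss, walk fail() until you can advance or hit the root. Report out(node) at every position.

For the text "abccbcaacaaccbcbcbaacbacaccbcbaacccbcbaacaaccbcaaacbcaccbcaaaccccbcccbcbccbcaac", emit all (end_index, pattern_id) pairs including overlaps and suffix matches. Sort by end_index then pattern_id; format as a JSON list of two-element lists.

Build:
Trie (insert patterns):
  0='ε' goto a→5 c→1
  1='c' goto c→2
  2='cc' goto b→3
  3='ccb' goto c→4
  4='ccbc' goto ·  ←P0
  5='a' goto a→6
  6='aa' goto c→7
  7='aac' goto ·  ←P1

Failure links (BFS by depth):
  fail(1) 'c': from fail(0)=0 chase 'c': 0 ⇒ 0;  out=∅∪out(0)=∅
  fail(5) 'a': from fail(0)=0 chase 'a': 0 ⇒ 0;  out=∅∪out(0)=∅
  fail(2) 'cc': from fail(1)=0 chase 'c': 0 ⇒ 1;  out=∅∪out(1)=∅
  fail(6) 'aa': from fail(5)=0 chase 'a': 0 ⇒ 5;  out=∅∪out(5)=∅
  fail(3) 'ccb': from fail(2)=1 chase 'b': 1→0 ⇒ 0;  out=∅∪out(0)=∅
  fail(7) 'aac': from fail(6)=5 chase 'c': 5→0 ⇒ 1;  out={1}∪out(1)={1}
  fail(4) 'ccbc': from fail(3)=0 chase 'c': 0 ⇒ 1;  out={0}∪out(1)={0}

Run:
pos 0 'a': at 5
pos 1 'b': at 0 (via fail)
pos 2 'c': at 1
pos 3 'c': at 2
pos 4 'b': at 3
pos 5 'c': at 4  emit P0@[2:5]
pos 6 'a': at 5 (via fail)
pos 7 'a': at 6
pos 8 'c': at 7  emit P1@[6:8]
pos 9 'a': at 5 (via fail)
pos 10 'a': at 6
pos 11 'c': at 7  emit P1@[9:11]
pos 12 'c': at 2 (via fail)
pos 13 'b': at 3
pos 14 'c': at 4  emit P0@[11:14]
pos 15 'b': at 0 (via fail)
pos 16 'c': at 1
pos 17 'b': at 0 (via fail)
pos 18 'a': at 5
pos 19 'a': at 6
pos 20 'c': at 7  emit P1@[18:20]
pos 21 'b': at 0 (via fail)
pos 22 'a': at 5
pos 23 'c': at 1 (via fail)
pos 24 'a': at 5 (via fail)
pos 25 'c': at 1 (via fail)
pos 26 'c': at 2
pos 27 'b': at 3
pos 28 'c': at 4  emit P0@[25:28]
pos 29 'b': at 0 (via fail)
pos 30 'a': at 5
pos 31 'a': at 6
pos 32 'c': at 7  emit P1@[30:32]
pos 33 'c': at 2 (via fail)
pos 34 'c': at 2 (via fail)
pos 35 'b': at 3
pos 36 'c': at 4  emit P0@[33:36]
pos 37 'b': at 0 (via fail)
pos 38 'a': at 5
pos 39 'a': at 6
pos 40 'c': at 7  emit P1@[38:40]
pos 41 'a': at 5 (via fail)
pos 42 'a': at 6
pos 43 'c': at 7  emit P1@[41:43]
pos 44 'c': at 2 (via fail)
pos 45 'b': at 3
pos 46 'c': at 4  emit P0@[43:46]
pos 47 'a': at 5 (via fail)
pos 48 'a': at 6
pos 49 'a': at 6 (via fail)
pos 50 'c': at 7  emit P1@[48:50]
pos 51 'b': at 0 (via fail)
pos 52 'c': at 1
pos 53 'a': at 5 (via fail)
pos 54 'c': at 1 (via fail)
pos 55 'c': at 2
pos 56 'b': at 3
pos 57 'c': at 4  emit P0@[54:57]
pos 58 'a': at 5 (via fail)
pos 59 'a': at 6
pos 60 'a': at 6 (via fail)
pos 61 'c': at 7  emit P1@[59:61]
pos 62 'c': at 2 (via fail)
pos 63 'c': at 2 (via fail)
pos 64 'c': at 2 (via fail)
pos 65 'b': at 3
pos 66 'c': at 4  emit P0@[63:66]
pos 67 'c': at 2 (via fail)
pos 68 'c': at 2 (via fail)
pos 69 'b': at 3
pos 70 'c': at 4  emit P0@[67:70]
pos 71 'b': at 0 (via fail)
pos 72 'c': at 1
pos 73 'c': at 2
pos 74 'b': at 3
pos 75 'c': at 4  emit P0@[72:75]
pos 76 'a': at 5 (via fail)
pos 77 'a': at 6
pos 78 'c': at 7  emit P1@[76:78]

Matches: [[5,0],[8,1],[11,1],[14,0],[20,1],[28,0],[32,1],[36,0],[40,1],[43,1],[46,0],[50,1],[57,0],[61,1],[66,0],[70,0],[75,0],[78,1]]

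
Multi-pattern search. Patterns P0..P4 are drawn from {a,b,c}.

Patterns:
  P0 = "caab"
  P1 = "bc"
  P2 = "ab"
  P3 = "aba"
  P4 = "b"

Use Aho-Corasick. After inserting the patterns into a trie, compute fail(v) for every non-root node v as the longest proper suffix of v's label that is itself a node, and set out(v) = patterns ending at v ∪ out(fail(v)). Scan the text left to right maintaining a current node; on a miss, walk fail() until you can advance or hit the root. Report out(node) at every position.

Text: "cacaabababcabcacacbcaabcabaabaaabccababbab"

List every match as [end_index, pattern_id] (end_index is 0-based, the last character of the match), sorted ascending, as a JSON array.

Build automaton:
Trie nodes:
  0='ε' goto a→7 b→5 c→1
  1='c' goto a→2
  2='ca' goto a→3
  3='caa' goto b→4
  4='caab' goto ·  [P0 ends]
  5='b' goto c→6  [P4 ends]
  6='bc' goto ·  [P1 ends]
  7='a' goto b→8
  8='ab' goto a→9  [P2 ends]
  9='aba' goto ·  [P3 ends]

BFS fail/out derivation:
  n1('c'): parent n0 fail=0; on 'c' 0 → fail=0;  out ∅∪∅=∅
  n5('b'): parent n0 fail=0; on 'b' 0 → fail=0;  out {4}∪∅={4}
  n7('a'): parent n0 fail=0; on 'a' 0 → fail=0;  out ∅∪∅=∅
  n2('ca'): parent n1 fail=0; on 'a' 0 → fail=7;  out ∅∪∅=∅
  n6('bc'): parent n5 fail=0; on 'c' 0 → fail=1;  out {1}∪∅={1}
  n8('ab'): parent n7 fail=0; on 'b' 0 → fail=5;  out {2}∪{4}={2,4}
  n3('caa'): parent n2 fail=7; on 'a' 7→0 → fail=7;  out ∅∪∅=∅
  n9('aba'): parent n8 fail=5; on 'a' 5→0 → fail=7;  out {3}∪∅={3}
  n4('caab'): parent n3 fail=7; on 'b' 7 → fail=8;  out {0}∪{2,4}={0,2,4}

Scan:
i=0 'c': node 0→1
i=1 'a': node 1→2
i=2 'c': node 2→1 ·f
i=3 'a': node 1→2
i=4 'a': node 2→3
i=5 'b': node 3→4  ** P0@[2:5],P2@[4:5],P4@[5:5]
i=6 'a': node 4→9 ·f  ** P3@[4:6]
i=7 'b': node 9→8 ·f  ** P2@[6:7],P4@[7:7]
i=8 'a': node 8→9  ** P3@[6:8]
i=9 'b': node 9→8 ·f  ** P2@[8:9],P4@[9:9]
i=10 'c': node 8→6 ·f  ** P1@[9:10]
i=11 'a': node 6→2 ·f
i=12 'b': node 2→8 ·f  ** P2@[11:12],P4@[12:12]
i=13 'c': node 8→6 ·f  ** P1@[12:13]
i=14 'a': node 6→2 ·f
i=15 'c': node 2→1 ·f
i=16 'a': node 1→2
i=17 'c': node 2→1 ·f
i=18 'b': node 1→5 ·f  ** P4@[18:18]
i=19 'c': node 5→6  ** P1@[18:19]
i=20 'a': node 6→2 ·f
i=21 'a': node 2→3
i=22 'b': node 3→4  ** P0@[19:22],P2@[21:22],P4@[22:22]
i=23 'c': node 4→6 ·f  ** P1@[22:23]
i=24 'a': node 6→2 ·f
i=25 'b': node 2→8 ·f  ** P2@[24:25],P4@[25:25]
i=26 'a': node 8→9  ** P3@[24:26]
i=27 'a': node 9→7 ·f
i=28 'b': node 7→8  ** P2@[27:28],P4@[28:28]
i=29 'a': node 8→9  ** P3@[27:29]
i=30 'a': node 9→7 ·f
i=31 'a': node 7→7 ·f
i=32 'b': node 7→8  ** P2@[31:32],P4@[32:32]
i=33 'c': node 8→6 ·f  ** P1@[32:33]
i=34 'c': node 6→1 ·f
i=35 'a': node 1→2
i=36 'b': node 2→8 ·f  ** P2@[35:36],P4@[36:36]
i=37 'a': node 8→9  ** P3@[35:37]
i=38 'b': node 9→8 ·f  ** P2@[37:38],P4@[38:38]
i=39 'b': node 8→5 ·f  ** P4@[39:39]
i=40 'a': node 5→7 ·f
i=41 'b': node 7→8  ** P2@[40:41],P4@[41:41]

All matches (sorted): [[5,0],[5,2],[5,4],[6,3],[7,2],[7,4],[8,3],[9,2],[9,4],[10,1],[12,2],[12,4],[13,1],[18,4],[19,1],[22,0],[22,2],[22,4],[23,1],[25,2],[25,4],[26,3],[28,2],[28,4],[29,3],[32,2],[32,4],[33,1],[36,2],[36,4],[37,3],[38,2],[38,4],[39,4],[41,2],[41,4]]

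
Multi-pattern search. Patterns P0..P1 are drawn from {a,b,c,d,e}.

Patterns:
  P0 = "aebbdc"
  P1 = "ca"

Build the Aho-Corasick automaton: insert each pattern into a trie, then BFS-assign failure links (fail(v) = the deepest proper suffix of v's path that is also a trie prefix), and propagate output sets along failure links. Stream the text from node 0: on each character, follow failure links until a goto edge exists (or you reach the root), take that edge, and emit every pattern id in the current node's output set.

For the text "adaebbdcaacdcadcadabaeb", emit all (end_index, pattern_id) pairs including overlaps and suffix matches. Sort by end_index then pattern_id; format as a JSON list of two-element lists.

Build automaton:
Trie (insert patterns):
  n0 'ε': a→1 c→7
  n1 'a': e→2
  n2 'ae': b→3
  n3 'aeb': b→4
  n4 'aebb': d→5
  n5 'aebbd': c→6
  n6 'aebbdc': ·  [P0 ends]
  n7 'c': a→8
  n8 'ca': ·  [P1 ends]

BFS fail/out derivation:
  fail(1) 'a': from fail(0)=0 chase 'a': 0 ⇒ 0;  out=∅∪out(0)=∅
  fail(7) 'c': from fail(0)=0 chase 'c': 0 ⇒ 0;  out=∅∪out(0)=∅
  fail(2) 'ae': from fail(1)=0 chase 'e': 0 ⇒ 0;  out=∅∪out(0)=∅
  fail(8) 'ca': from fail(7)=0 chase 'a': 0 ⇒ 1;  out={1}∪out(1)={1}
  fail(3) 'aeb': from fail(2)=0 chase 'b': 0 ⇒ 0;  out=∅∪out(0)=∅
  fail(4) 'aebb': from fail(3)=0 chase 'b': 0 ⇒ 0;  out=∅∪out(0)=∅
  fail(5) 'aebbd': from fail(4)=0 chase 'd': 0 ⇒ 0;  out=∅∪out(0)=∅
  fail(6) 'aebbdc': from fail(5)=0 chase 'c': 0 ⇒ 7;  out={0}∪out(7)={0}

Scan:
pos 0 'a': at 1
pos 1 'd': at 0 (fail-walked)
pos 2 'a': at 1
pos 3 'e': at 2
pos 4 'b': at 3
pos 5 'b': at 4
pos 6 'd': at 5
pos 7 'c': at 6  → match P0@[2:7]
pos 8 'a': at 8 (fail-walked)  → match P1@[7:8]
pos 9 'a': at 1 (fail-walked)
pos 10 'c': at 7 (fail-walked)
pos 11 'd': at 0 (fail-walked)
pos 12 'c': at 7
pos 13 'a': at 8  → match P1@[12:13]
pos 14 'd': at 0 (fail-walked)
pos 15 'c': at 7
pos 16 'a': at 8  → match P1@[15:16]
pos 17 'd': at 0 (fail-walked)
pos 18 'a': at 1
pos 19 'b': at 0 (fail-walked)
pos 20 'a': at 1
pos 21 'e': at 2
pos 22 'b': at 3

Matches: [[7,0],[8,1],[13,1],[16,1]]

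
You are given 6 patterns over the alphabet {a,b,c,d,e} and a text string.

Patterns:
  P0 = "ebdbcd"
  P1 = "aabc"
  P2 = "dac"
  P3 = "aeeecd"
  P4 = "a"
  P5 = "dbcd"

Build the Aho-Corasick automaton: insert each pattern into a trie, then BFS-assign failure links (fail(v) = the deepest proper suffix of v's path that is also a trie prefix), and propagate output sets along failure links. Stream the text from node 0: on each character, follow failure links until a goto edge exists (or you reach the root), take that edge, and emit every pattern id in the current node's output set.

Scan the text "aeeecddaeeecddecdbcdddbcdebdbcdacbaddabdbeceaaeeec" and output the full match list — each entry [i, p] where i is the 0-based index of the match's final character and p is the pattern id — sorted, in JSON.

Construct AC machine:
Trie (insert patterns):
  0='ε' goto a→7 d→11 e→1
  1='e' goto b→2
  2='eb' goto d→3
  3='ebd' goto b→4
  4='ebdb' goto c→5
  5='ebdbc' goto d→6
  6='ebdbcd' goto ·  [P0 ends]
  7='a' goto a→8 e→14  [P4 ends]
  8='aa' goto b→9
  9='aab' goto c→10
  10='aabc' goto ·  [P1 ends]
  11='d' goto a→12 b→19
  12='da' goto c→13
  13='dac' goto ·  [P2 ends]
  14='ae' goto e→15
  15='aee' goto e→16
  16='aeee' goto c→17
  17='aeeec' goto d→18
  18='aeeecd' goto ·  [P3 ends]
  19='db' goto c→20
  20='dbc' goto d→21
  21='dbcd' goto ·  [P5 ends]

Failure links (BFS by depth):
  fail(1) 'e': from fail(0)=0 chase 'e': 0 ⇒ 0;  out=∅∪out(0)=∅
  fail(7) 'a': from fail(0)=0 chase 'a': 0 ⇒ 0;  out={4}∪out(0)={4}
  fail(11) 'd': from fail(0)=0 chase 'd': 0 ⇒ 0;  out=∅∪out(0)=∅
  fail(2) 'eb': from fail(1)=0 chase 'b': 0 ⇒ 0;  out=∅∪out(0)=∅
  fail(8) 'aa': from fail(7)=0 chase 'a': 0 ⇒ 7;  out=∅∪out(7)={4}
  fail(12) 'da': from fail(11)=0 chase 'a': 0 ⇒ 7;  out=∅∪out(7)={4}
  fail(14) 'ae': from fail(7)=0 chase 'e': 0 ⇒ 1;  out=∅∪out(1)=∅
  fail(19) 'db': from fail(11)=0 chase 'b': 0 ⇒ 0;  out=∅∪out(0)=∅
  fail(3) 'ebd': from fail(2)=0 chase 'd': 0 ⇒ 11;  out=∅∪out(11)=∅
  fail(9) 'aab': from fail(8)=7 chase 'b': 7→0 ⇒ 0;  out=∅∪out(0)=∅
  fail(13) 'dac': from fail(12)=7 chase 'c': 7→0 ⇒ 0;  out={2}∪out(0)={2}
  fail(15) 'aee': from fail(14)=1 chase 'e': 1→0 ⇒ 1;  out=∅∪out(1)=∅
  fail(20) 'dbc': from fail(19)=0 chase 'c': 0 ⇒ 0;  out=∅∪out(0)=∅
  fail(4) 'ebdb': from fail(3)=11 chase 'b': 11 ⇒ 19;  out=∅∪out(19)=∅
  fail(10) 'aabc': from fail(9)=0 chase 'c': 0 ⇒ 0;  out={1}∪out(0)={1}
  fail(16) 'aeee': from fail(15)=1 chase 'e': 1→0 ⇒ 1;  out=∅∪out(1)=∅
  fail(21) 'dbcd': from fail(20)=0 chase 'd': 0 ⇒ 11;  out={5}∪out(11)={5}
  fail(5) 'ebdbc': from fail(4)=19 chase 'c': 19 ⇒ 20;  out=∅∪out(20)=∅
  fail(17) 'aeeec': from fail(16)=1 chase 'c': 1→0 ⇒ 0;  out=∅∪out(0)=∅
  fail(6) 'ebdbcd': from fail(5)=20 chase 'd': 20 ⇒ 21;  out={0}∪out(21)={0,5}
  fail(18) 'aeeecd': from fail(17)=0 chase 'd': 0 ⇒ 11;  out={3}∪out(11)={3}

Text stream:
i=0 'a': node 0→7  ** P4@[0:0]
i=1 'e': node 7→14
i=2 'e': node 14→15
i=3 'e': node 15→16
i=4 'c': node 16→17
i=5 'd': node 17→18  ** P3@[0:5]
i=6 'd': node 18→11 ·f
i=7 'a': node 11→12  ** P4@[7:7]
i=8 'e': node 12→14 ·f
i=9 'e': node 14→15
i=10 'e': node 15→16
i=11 'c': node 16→17
i=12 'd': node 17→18  ** P3@[7:12]
i=13 'd': node 18→11 ·f
i=14 'e': node 11→1 ·f
i=15 'c': node 1→0 ·f
i=16 'd': node 0→11
i=17 'b': node 11→19
i=18 'c': node 19→20
i=19 'd': node 20→21  ** P5@[16:19]
i=20 'd': node 21→11 ·f
i=21 'd': node 11→11 ·f
i=22 'b': node 11→19
i=23 'c': node 19→20
i=24 'd': node 20→21  ** P5@[21:24]
i=25 'e': node 21→1 ·f
i=26 'b': node 1→2
i=27 'd': node 2→3
i=28 'b': node 3→4
i=29 'c': node 4→5
i=30 'd': node 5→6  ** P0@[25:30],P5@[27:30]
i=31 'a': node 6→12 ·f  ** P4@[31:31]
i=32 'c': node 12→13  ** P2@[30:32]
i=33 'b': node 13→0 ·f
i=34 'a': node 0→7  ** P4@[34:34]
i=35 'd': node 7→11 ·f
i=36 'd': node 11→11 ·f
i=37 'a': node 11→12  ** P4@[37:37]
i=38 'b': node 12→0 ·f
i=39 'd': node 0→11
i=40 'b': node 11→19
i=41 'e': node 19→1 ·f
i=42 'c': node 1→0 ·f
i=43 'e': node 0→1
i=44 'a': node 1→7 ·f  ** P4@[44:44]
i=45 'a': node 7→8  ** P4@[45:45]
i=46 'e': node 8→14 ·f
i=47 'e': node 14→15
i=48 'e': node 15→16
i=49 'c': node 16→17

Result: [[0,4],[5,3],[7,4],[12,3],[19,5],[24,5],[30,0],[30,5],[31,4],[32,2],[34,4],[37,4],[44,4],[45,4]]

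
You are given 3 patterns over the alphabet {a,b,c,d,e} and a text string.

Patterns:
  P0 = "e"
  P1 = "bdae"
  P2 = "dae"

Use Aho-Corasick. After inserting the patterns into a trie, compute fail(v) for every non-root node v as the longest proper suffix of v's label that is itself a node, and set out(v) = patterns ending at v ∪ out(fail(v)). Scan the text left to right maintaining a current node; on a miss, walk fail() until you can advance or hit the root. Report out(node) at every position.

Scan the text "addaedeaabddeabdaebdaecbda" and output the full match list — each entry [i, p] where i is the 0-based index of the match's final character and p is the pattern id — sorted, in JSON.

Build automaton:
Trie nodes:
  n0 'ε': b→2 d→6 e→1
  n1 'e': ·  ←P0
  n2 'b': d→3
  n3 'bd': a→4
  n4 'bda': e→5
  n5 'bdae': ·  ←P1
  n6 'd': a→7
  n7 'da': e→8
  n8 'dae': ·  ←P2

Failure links (BFS by depth):
  n1('e'): parent n0 fail=0; on 'e' 0 → fail=0;  out {0}∪∅={0}
  n2('b'): parent n0 fail=0; on 'b' 0 → fail=0;  out ∅∪∅=∅
  n6('d'): parent n0 fail=0; on 'd' 0 → fail=0;  out ∅∪∅=∅
  n3('bd'): parent n2 fail=0; on 'd' 0 → fail=6;  out ∅∪∅=∅
  n7('da'): parent n6 fail=0; on 'a' 0 → fail=0;  out ∅∪∅=∅
  n4('bda'): parent n3 fail=6; on 'a' 6 → fail=7;  out ∅∪∅=∅
  n8('dae'): parent n7 fail=0; on 'e' 0 → fail=1;  out {2}∪{0}={0,2}
  n5('bdae'): parent n4 fail=7; on 'e' 7 → fail=8;  out {1}∪{0,2}={0,1,2}

Run:
i=0 'a': node 0→0
i=1 'd': node 0→6
i=2 'd': node 6→6 ·f
i=3 'a': node 6→7
i=4 'e': node 7→8  emit P0@[4:4],P2@[2:4]
i=5 'd': node 8→6 ·f
i=6 'e': node 6→1 ·f  emit P0@[6:6]
i=7 'a': node 1→0 ·f
i=8 'a': node 0→0
i=9 'b': node 0→2
i=10 'd': node 2→3
i=11 'd': node 3→6 ·f
i=12 'e': node 6→1 ·f  emit P0@[12:12]
i=13 'a': node 1→0 ·f
i=14 'b': node 0→2
i=15 'd': node 2→3
i=16 'a': node 3→4
i=17 'e': node 4→5  emit P0@[17:17],P1@[14:17],P2@[15:17]
i=18 'b': node 5→2 ·f
i=19 'd': node 2→3
i=20 'a': node 3→4
i=21 'e': node 4→5  emit P0@[21:21],P1@[18:21],P2@[19:21]
i=22 'c': node 5→0 ·f
i=23 'b': node 0→2
i=24 'd': node 2→3
i=25 'a': node 3→4

All matches (sorted): [[4,0],[4,2],[6,0],[12,0],[17,0],[17,1],[17,2],[21,0],[21,1],[21,2]]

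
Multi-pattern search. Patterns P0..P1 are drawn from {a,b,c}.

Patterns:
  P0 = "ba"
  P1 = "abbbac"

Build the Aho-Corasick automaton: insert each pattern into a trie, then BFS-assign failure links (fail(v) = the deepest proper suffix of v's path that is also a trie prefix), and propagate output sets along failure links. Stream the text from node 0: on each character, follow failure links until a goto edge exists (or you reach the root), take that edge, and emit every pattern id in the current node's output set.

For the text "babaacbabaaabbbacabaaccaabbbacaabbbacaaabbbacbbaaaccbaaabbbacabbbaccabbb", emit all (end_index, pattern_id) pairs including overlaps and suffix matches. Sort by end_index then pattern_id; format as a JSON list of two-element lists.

Build:
Trie (insert patterns):
  0='ε' goto a→3 b→1
  1='b' goto a→2
  2='ba' goto ·  [P0 ends]
  3='a' goto b→4
  4='ab' goto b→5
  5='abb' goto b→6
  6='abbb' goto a→7
  7='abbba' goto c→8
  8='abbbac' goto ·  [P1 ends]

Failure links (BFS by depth):
  n1('b'): parent n0 fail=0; on 'b' 0 → fail=0;  out ∅∪∅=∅
  n3('a'): parent n0 fail=0; on 'a' 0 → fail=0;  out ∅∪∅=∅
  n2('ba'): parent n1 fail=0; on 'a' 0 → fail=3;  out {0}∪∅={0}
  n4('ab'): parent n3 fail=0; on 'b' 0 → fail=1;  out ∅∪∅=∅
  n5('abb'): parent n4 fail=1; on 'b' 1→0 → fail=1;  out ∅∪∅=∅
  n6('abbb'): parent n5 fail=1; on 'b' 1→0 → fail=1;  out ∅∪∅=∅
  n7('abbba'): parent n6 fail=1; on 'a' 1 → fail=2;  out ∅∪{0}={0}
  n8('abbbac'): parent n7 fail=2; on 'c' 2→3→0 → fail=0;  out {1}∪∅={1}

Scan:
[0] read 'b'  n0⇒n1
[1] read 'a'  n1⇒n2  ** P0@[0:1]
[2] read 'b'  n2⇒n4 (via fail)
[3] read 'a'  n4⇒n2 (via fail)  ** P0@[2:3]
[4] read 'a'  n2⇒n3 (via fail)
[5] read 'c'  n3⇒n0 (via fail)
[6] read 'b'  n0⇒n1
[7] read 'a'  n1⇒n2  ** P0@[6:7]
[8] read 'b'  n2⇒n4 (via fail)
[9] read 'a'  n4⇒n2 (via fail)  ** P0@[8:9]
[10] read 'a'  n2⇒n3 (via fail)
[11] read 'a'  n3⇒n3 (via fail)
[12] read 'b'  n3⇒n4
[13] read 'b'  n4⇒n5
[14] read 'b'  n5⇒n6
[15] read 'a'  n6⇒n7  ** P0@[14:15]
[16] read 'c'  n7⇒n8  ** P1@[11:16]
[17] read 'a'  n8⇒n3 (via fail)
[18] read 'b'  n3⇒n4
[19] read 'a'  n4⇒n2 (via fail)  ** P0@[18:19]
[20] read 'a'  n2⇒n3 (via fail)
[21] read 'c'  n3⇒n0 (via fail)
[22] read 'c'  n0⇒n0
[23] read 'a'  n0⇒n3
[24] read 'a'  n3⇒n3 (via fail)
[25] read 'b'  n3⇒n4
[26] read 'b'  n4⇒n5
[27] read 'b'  n5⇒n6
[28] read 'a'  n6⇒n7  ** P0@[27:28]
[29] read 'c'  n7⇒n8  ** P1@[24:29]
[30] read 'a'  n8⇒n3 (via fail)
[31] read 'a'  n3⇒n3 (via fail)
[32] read 'b'  n3⇒n4
[33] read 'b'  n4⇒n5
[34] read 'b'  n5⇒n6
[35] read 'a'  n6⇒n7  ** P0@[34:35]
[36] read 'c'  n7⇒n8  ** P1@[31:36]
[37] read 'a'  n8⇒n3 (via fail)
[38] read 'a'  n3⇒n3 (via fail)
[39] read 'a'  n3⇒n3 (via fail)
[40] read 'b'  n3⇒n4
[41] read 'b'  n4⇒n5
[42] read 'b'  n5⇒n6
[43] read 'a'  n6⇒n7  ** P0@[42:43]
[44] read 'c'  n7⇒n8  ** P1@[39:44]
[45] read 'b'  n8⇒n1 (via fail)
[46] read 'b'  n1⇒n1 (via fail)
[47] read 'a'  n1⇒n2  ** P0@[46:47]
[48] read 'a'  n2⇒n3 (via fail)
[49] read 'a'  n3⇒n3 (via fail)
[50] read 'c'  n3⇒n0 (via fail)
[51] read 'c'  n0⇒n0
[52] read 'b'  n0⇒n1
[53] read 'a'  n1⇒n2  ** P0@[52:53]
[54] read 'a'  n2⇒n3 (via fail)
[55] read 'a'  n3⇒n3 (via fail)
[56] read 'b'  n3⇒n4
[57] read 'b'  n4⇒n5
[58] read 'b'  n5⇒n6
[59] read 'a'  n6⇒n7  ** P0@[58:59]
[60] read 'c'  n7⇒n8  ** P1@[55:60]
[61] read 'a'  n8⇒n3 (via fail)
[62] read 'b'  n3⇒n4
[63] read 'b'  n4⇒n5
[64] read 'b'  n5⇒n6
[65] read 'a'  n6⇒n7  ** P0@[64:65]
[66] read 'c'  n7⇒n8  ** P1@[61:66]
[67] read 'c'  n8⇒n0 (via fail)
[68] read 'a'  n0⇒n3
[69] read 'b'  n3⇒n4
[70] read 'b'  n4⇒n5
[71] read 'b'  n5⇒n6

Matches: [[1,0],[3,0],[7,0],[9,0],[15,0],[16,1],[19,0],[28,0],[29,1],[35,0],[36,1],[43,0],[44,1],[47,0],[53,0],[59,0],[60,1],[65,0],[66,1]]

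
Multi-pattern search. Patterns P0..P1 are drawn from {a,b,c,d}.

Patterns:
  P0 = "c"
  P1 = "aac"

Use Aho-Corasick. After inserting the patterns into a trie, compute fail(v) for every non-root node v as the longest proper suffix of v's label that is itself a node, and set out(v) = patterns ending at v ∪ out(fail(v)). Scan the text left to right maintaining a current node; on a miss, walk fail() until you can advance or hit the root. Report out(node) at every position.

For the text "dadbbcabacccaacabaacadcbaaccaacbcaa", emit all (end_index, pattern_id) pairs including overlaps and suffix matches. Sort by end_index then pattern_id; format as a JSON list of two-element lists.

Build automaton:
Trie (insert patterns):
  n0 'ε': a→2 c→1
  n1 'c': ·  [P0 ends]
  n2 'a': a→3
  n3 'aa': c→4
  n4 'aac': ·  [P1 ends]

BFS fail/out derivation:
  fail(1) 'c': from fail(0)=0 chase 'c': 0 ⇒ 0;  out={0}∪out(0)={0}
  fail(2) 'a': from fail(0)=0 chase 'a': 0 ⇒ 0;  out=∅∪out(0)=∅
  fail(3) 'aa': from fail(2)=0 chase 'a': 0 ⇒ 2;  out=∅∪out(2)=∅
  fail(4) 'aac': from fail(3)=2 chase 'c': 2→0 ⇒ 1;  out={1}∪out(1)={0,1}

Text stream:
[0] read 'd'  n0⇒n0
[1] read 'a'  n0⇒n2
[2] read 'd'  n2⇒n0 ·f
[3] read 'b'  n0⇒n0
[4] read 'b'  n0⇒n0
[5] read 'c'  n0⇒n1  emit P0@[5:5]
[6] read 'a'  n1⇒n2 ·f
[7] read 'b'  n2⇒n0 ·f
[8] read 'a'  n0⇒n2
[9] read 'c'  n2⇒n1 ·f  emit P0@[9:9]
[10] read 'c'  n1⇒n1 ·f  emit P0@[10:10]
[11] read 'c'  n1⇒n1 ·f  emit P0@[11:11]
[12] read 'a'  n1⇒n2 ·f
[13] read 'a'  n2⇒n3
[14] read 'c'  n3⇒n4  emit P0@[14:14],P1@[12:14]
[15] read 'a'  n4⇒n2 ·f
[16] read 'b'  n2⇒n0 ·f
[17] read 'a'  n0⇒n2
[18] read 'a'  n2⇒n3
[19] read 'c'  n3⇒n4  emit P0@[19:19],P1@[17:19]
[20] read 'a'  n4⇒n2 ·f
[21] read 'd'  n2⇒n0 ·f
[22] read 'c'  n0⇒n1  emit P0@[22:22]
[23] read 'b'  n1⇒n0 ·f
[24] read 'a'  n0⇒n2
[25] read 'a'  n2⇒n3
[26] read 'c'  n3⇒n4  emit P0@[26:26],P1@[24:26]
[27] read 'c'  n4⇒n1 ·f  emit P0@[27:27]
[28] read 'a'  n1⇒n2 ·f
[29] read 'a'  n2⇒n3
[30] read 'c'  n3⇒n4  emit P0@[30:30],P1@[28:30]
[31] read 'b'  n4⇒n0 ·f
[32] read 'c'  n0⇒n1  emit P0@[32:32]
[33] read 'a'  n1⇒n2 ·f
[34] read 'a'  n2⇒n3

Matches: [[5,0],[9,0],[10,0],[11,0],[14,0],[14,1],[19,0],[19,1],[22,0],[26,0],[26,1],[27,0],[30,0],[30,1],[32,0]]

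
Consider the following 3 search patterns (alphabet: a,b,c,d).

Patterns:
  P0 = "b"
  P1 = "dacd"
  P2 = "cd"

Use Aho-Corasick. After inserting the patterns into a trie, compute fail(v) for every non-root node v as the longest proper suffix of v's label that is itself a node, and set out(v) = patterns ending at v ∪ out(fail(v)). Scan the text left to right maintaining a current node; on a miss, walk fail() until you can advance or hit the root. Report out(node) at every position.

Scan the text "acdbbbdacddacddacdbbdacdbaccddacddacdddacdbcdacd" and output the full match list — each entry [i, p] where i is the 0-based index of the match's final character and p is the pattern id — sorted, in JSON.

Construct AC machine:
Trie nodes:
  n0 'ε': b→1 c→6 d→2
  n1 'b': ·  ←P0
  n2 'd': a→3
  n3 'da': c→4
  n4 'dac': d→5
  n5 'dacd': ·  ←P1
  n6 'c': d→7
  n7 'cd': ·  ←P2

BFS fail/out derivation:
  fail(1) 'b': from fail(0)=0 chase 'b': 0 ⇒ 0;  out={0}∪out(0)={0}
  fail(2) 'd': from fail(0)=0 chase 'd': 0 ⇒ 0;  out=∅∪out(0)=∅
  fail(6) 'c': from fail(0)=0 chase 'c': 0 ⇒ 0;  out=∅∪out(0)=∅
  fail(3) 'da': from fail(2)=0 chase 'a': 0 ⇒ 0;  out=∅∪out(0)=∅
  fail(7) 'cd': from fail(6)=0 chase 'd': 0 ⇒ 2;  out={2}∪out(2)={2}
  fail(4) 'dac': from fail(3)=0 chase 'c': 0 ⇒ 6;  out=∅∪out(6)=∅
  fail(5) 'dacd': from fail(4)=6 chase 'd': 6 ⇒ 7;  out={1}∪out(7)={1,2}

Run:
[0] read 'a'  n0⇒n0
[1] read 'c'  n0⇒n6
[2] read 'd'  n6⇒n7  → match P2@[1:2]
[3] read 'b'  n7⇒n1 (fail-walked)  → match P0@[3:3]
[4] read 'b'  n1⇒n1 (fail-walked)  → match P0@[4:4]
[5] read 'b'  n1⇒n1 (fail-walked)  → match P0@[5:5]
[6] read 'd'  n1⇒n2 (fail-walked)
[7] read 'a'  n2⇒n3
[8] read 'c'  n3⇒n4
[9] read 'd'  n4⇒n5  → match P1@[6:9],P2@[8:9]
[10] read 'd'  n5⇒n2 (fail-walked)
[11] read 'a'  n2⇒n3
[12] read 'c'  n3⇒n4
[13] read 'd'  n4⇒n5  → match P1@[10:13],P2@[12:13]
[14] read 'd'  n5⇒n2 (fail-walked)
[15] read 'a'  n2⇒n3
[16] read 'c'  n3⇒n4
[17] read 'd'  n4⇒n5  → match P1@[14:17],P2@[16:17]
[18] read 'b'  n5⇒n1 (fail-walked)  → match P0@[18:18]
[19] read 'b'  n1⇒n1 (fail-walked)  → match P0@[19:19]
[20] read 'd'  n1⇒n2 (fail-walked)
[21] read 'a'  n2⇒n3
[22] read 'c'  n3⇒n4
[23] read 'd'  n4⇒n5  → match P1@[20:23],P2@[22:23]
[24] read 'b'  n5⇒n1 (fail-walked)  → match P0@[24:24]
[25] read 'a'  n1⇒n0 (fail-walked)
[26] read 'c'  n0⇒n6
[27] read 'c'  n6⇒n6 (fail-walked)
[28] read 'd'  n6⇒n7  → match P2@[27:28]
[29] read 'd'  n7⇒n2 (fail-walked)
[30] read 'a'  n2⇒n3
[31] read 'c'  n3⇒n4
[32] read 'd'  n4⇒n5  → match P1@[29:32],P2@[31:32]
[33] read 'd'  n5⇒n2 (fail-walked)
[34] read 'a'  n2⇒n3
[35] read 'c'  n3⇒n4
[36] read 'd'  n4⇒n5  → match P1@[33:36],P2@[35:36]
[37] read 'd'  n5⇒n2 (fail-walked)
[38] read 'd'  n2⇒n2 (fail-walked)
[39] read 'a'  n2⇒n3
[40] read 'c'  n3⇒n4
[41] read 'd'  n4⇒n5  → match P1@[38:41],P2@[40:41]
[42] read 'b'  n5⇒n1 (fail-walked)  → match P0@[42:42]
[43] read 'c'  n1⇒n6 (fail-walked)
[44] read 'd'  n6⇒n7  → match P2@[43:44]
[45] read 'a'  n7⇒n3 (fail-walked)
[46] read 'c'  n3⇒n4
[47] read 'd'  n4⇒n5  → match P1@[44:47],P2@[46:47]

All matches (sorted): [[2,2],[3,0],[4,0],[5,0],[9,1],[9,2],[13,1],[13,2],[17,1],[17,2],[18,0],[19,0],[23,1],[23,2],[24,0],[28,2],[32,1],[32,2],[36,1],[36,2],[41,1],[41,2],[42,0],[44,2],[47,1],[47,2]]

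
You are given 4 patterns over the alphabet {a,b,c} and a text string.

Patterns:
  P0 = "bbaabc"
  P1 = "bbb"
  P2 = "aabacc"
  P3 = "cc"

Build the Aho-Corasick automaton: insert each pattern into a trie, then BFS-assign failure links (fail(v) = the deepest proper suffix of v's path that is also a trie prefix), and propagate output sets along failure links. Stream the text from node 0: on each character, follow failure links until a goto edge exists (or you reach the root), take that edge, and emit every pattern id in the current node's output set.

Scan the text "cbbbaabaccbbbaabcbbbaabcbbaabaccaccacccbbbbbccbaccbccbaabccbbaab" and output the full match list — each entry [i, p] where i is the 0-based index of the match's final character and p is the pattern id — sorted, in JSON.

Build automaton:
Trie nodes:
  0='ε' goto a→8 b→1 c→14
  1='b' goto b→2
  2='bb' goto a→3 b→7
  3='bba' goto a→4
  4='bbaa' goto b→5
  5='bbaab' goto c→6
  6='bbaabc' goto ·  [P0 ends]
  7='bbb' goto ·  [P1 ends]
  8='a' goto a→9
  9='aa' goto b→10
  10='aab' goto a→11
  11='aaba' goto c→12
  12='aabac' goto c→13
  13='aabacc' goto ·  [P2 ends]
  14='c' goto c→15
  15='cc' goto ·  [P3 ends]

BFS fail/out derivation:
  fail(1) 'b': from fail(0)=0 chase 'b': 0 ⇒ 0;  out=∅∪out(0)=∅
  fail(8) 'a': from fail(0)=0 chase 'a': 0 ⇒ 0;  out=∅∪out(0)=∅
  fail(14) 'c': from fail(0)=0 chase 'c': 0 ⇒ 0;  out=∅∪out(0)=∅
  fail(2) 'bb': from fail(1)=0 chase 'b': 0 ⇒ 1;  out=∅∪out(1)=∅
  fail(9) 'aa': from fail(8)=0 chase 'a': 0 ⇒ 8;  out=∅∪out(8)=∅
  fail(15) 'cc': from fail(14)=0 chase 'c': 0 ⇒ 14;  out={3}∪out(14)={3}
  fail(3) 'bba': from fail(2)=1 chase 'a': 1→0 ⇒ 8;  out=∅∪out(8)=∅
  fail(7) 'bbb': from fail(2)=1 chase 'b': 1 ⇒ 2;  out={1}∪out(2)={1}
  fail(10) 'aab': from fail(9)=8 chase 'b': 8→0 ⇒ 1;  out=∅∪out(1)=∅
  fail(4) 'bbaa': from fail(3)=8 chase 'a': 8 ⇒ 9;  out=∅∪out(9)=∅
  fail(11) 'aaba': from fail(10)=1 chase 'a': 1→0 ⇒ 8;  out=∅∪out(8)=∅
  fail(5) 'bbaab': from fail(4)=9 chase 'b': 9 ⇒ 10;  out=∅∪out(10)=∅
  fail(12) 'aabac': from fail(11)=8 chase 'c': 8→0 ⇒ 14;  out=∅∪out(14)=∅
  fail(6) 'bbaabc': from fail(5)=10 chase 'c': 10→1→0 ⇒ 14;  out={0}∪out(14)={0}
  fail(13) 'aabacc': from fail(12)=14 chase 'c': 14 ⇒ 15;  out={2}∪out(15)={2,3}

Run:
pos 0 'c': at 14
pos 1 'b': at 1 (via fail)
pos 2 'b': at 2
pos 3 'b': at 7  → match P1@[1:3]
pos 4 'a': at 3 (via fail)
pos 5 'a': at 4
pos 6 'b': at 5
pos 7 'a': at 11 (via fail)
pos 8 'c': at 12
pos 9 'c': at 13  → match P2@[4:9],P3@[8:9]
pos 10 'b': at 1 (via fail)
pos 11 'b': at 2
pos 12 'b': at 7  → match P1@[10:12]
pos 13 'a': at 3 (via fail)
pos 14 'a': at 4
pos 15 'b': at 5
pos 16 'c': at 6  → match P0@[11:16]
pos 17 'b': at 1 (via fail)
pos 18 'b': at 2
pos 19 'b': at 7  → match P1@[17:19]
pos 20 'a': at 3 (via fail)
pos 21 'a': at 4
pos 22 'b': at 5
pos 23 'c': at 6  → match P0@[18:23]
pos 24 'b': at 1 (via fail)
pos 25 'b': at 2
pos 26 'a': at 3
pos 27 'a': at 4
pos 28 'b': at 5
pos 29 'a': at 11 (via fail)
pos 30 'c': at 12
pos 31 'c': at 13  → match P2@[26:31],P3@[30:31]
pos 32 'a': at 8 (via fail)
pos 33 'c': at 14 (via fail)
pos 34 'c': at 15  → match P3@[33:34]
pos 35 'a': at 8 (via fail)
pos 36 'c': at 14 (via fail)
pos 37 'c': at 15  → match P3@[36:37]
pos 38 'c': at 15 (via fail)  → match P3@[37:38]
pos 39 'b': at 1 (via fail)
pos 40 'b': at 2
pos 41 'b': at 7  → match P1@[39:41]
pos 42 'b': at 7 (via fail)  → match P1@[40:42]
pos 43 'b': at 7 (via fail)  → match P1@[41:43]
pos 44 'c': at 14 (via fail)
pos 45 'c': at 15  → match P3@[44:45]
pos 46 'b': at 1 (via fail)
pos 47 'a': at 8 (via fail)
pos 48 'c': at 14 (via fail)
pos 49 'c': at 15  → match P3@[48:49]
pos 50 'b': at 1 (via fail)
pos 51 'c': at 14 (via fail)
pos 52 'c': at 15  → match P3@[51:52]
pos 53 'b': at 1 (via fail)
pos 54 'a': at 8 (via fail)
pos 55 'a': at 9
pos 56 'b': at 10
pos 57 'c': at 14 (via fail)
pos 58 'c': at 15  → match P3@[57:58]
pos 59 'b': at 1 (via fail)
pos 60 'b': at 2
pos 61 'a': at 3
pos 62 'a': at 4
pos 63 'b': at 5

Matches: [[3,1],[9,2],[9,3],[12,1],[16,0],[19,1],[23,0],[31,2],[31,3],[34,3],[37,3],[38,3],[41,1],[42,1],[43,1],[45,3],[49,3],[52,3],[58,3]]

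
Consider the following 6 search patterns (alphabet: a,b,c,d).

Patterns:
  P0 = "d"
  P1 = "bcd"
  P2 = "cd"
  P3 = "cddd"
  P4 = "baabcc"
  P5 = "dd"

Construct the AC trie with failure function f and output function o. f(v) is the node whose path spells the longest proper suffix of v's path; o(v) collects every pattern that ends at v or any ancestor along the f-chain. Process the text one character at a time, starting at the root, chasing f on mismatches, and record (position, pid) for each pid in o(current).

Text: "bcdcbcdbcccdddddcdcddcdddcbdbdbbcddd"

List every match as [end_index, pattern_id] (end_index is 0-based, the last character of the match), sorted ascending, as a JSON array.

Construct AC machine:
Trie (insert patterns):
  n0 'ε': b→2 c→5 d→1
  n1 'd': d→14  [P0 ends]
  n2 'b': a→9 c→3
  n3 'bc': d→4
  n4 'bcd': ·  [P1 ends]
  n5 'c': d→6
  n6 'cd': d→7  [P2 ends]
  n7 'cdd': d→8
  n8 'cddd': ·  [P3 ends]
  n9 'ba': a→10
  n10 'baa': b→11
  n11 'baab': c→12
  n12 'baabc': c→13
  n13 'baabcc': ·  [P4 ends]
  n14 'dd': ·  [P5 ends]

BFS fail/out derivation:
  n1('d'): parent n0 fail=0; on 'd' 0 → fail=0;  out {0}∪∅={0}
  n2('b'): parent n0 fail=0; on 'b' 0 → fail=0;  out ∅∪∅=∅
  n5('c'): parent n0 fail=0; on 'c' 0 → fail=0;  out ∅∪∅=∅
  n3('bc'): parent n2 fail=0; on 'c' 0 → fail=5;  out ∅∪∅=∅
  n6('cd'): parent n5 fail=0; on 'd' 0 → fail=1;  out {2}∪{0}={0,2}
  n9('ba'): parent n2 fail=0; on 'a' 0 → fail=0;  out ∅∪∅=∅
  n14('dd'): parent n1 fail=0; on 'd' 0 → fail=1;  out {5}∪{0}={0,5}
  n4('bcd'): parent n3 fail=5; on 'd' 5 → fail=6;  out {1}∪{0,2}={0,1,2}
  n7('cdd'): parent n6 fail=1; on 'd' 1 → fail=14;  out ∅∪{0,5}={0,5}
  n10('baa'): parent n9 fail=0; on 'a' 0 → fail=0;  out ∅∪∅=∅
  n8('cddd'): parent n7 fail=14; on 'd' 14→1 → fail=14;  out {3}∪{0,5}={0,3,5}
  n11('baab'): parent n10 fail=0; on 'b' 0 → fail=2;  out ∅∪∅=∅
  n12('baabc'): parent n11 fail=2; on 'c' 2 → fail=3;  out ∅∪∅=∅
  n13('baabcc'): parent n12 fail=3; on 'c' 3→5→0 → fail=5;  out {4}∪∅={4}

Run:
pos 0 'b': at 2
pos 1 'c': at 3
pos 2 'd': at 4  → match P0@[2:2],P1@[0:2],P2@[1:2]
pos 3 'c': at 5 ·f
pos 4 'b': at 2 ·f
pos 5 'c': at 3
pos 6 'd': at 4  → match P0@[6:6],P1@[4:6],P2@[5:6]
pos 7 'b': at 2 ·f
pos 8 'c': at 3
pos 9 'c': at 5 ·f
pos 10 'c': at 5 ·f
pos 11 'd': at 6  → match P0@[11:11],P2@[10:11]
pos 12 'd': at 7  → match P0@[12:12],P5@[11:12]
pos 13 'd': at 8  → match P0@[13:13],P3@[10:13],P5@[12:13]
pos 14 'd': at 14 ·f  → match P0@[14:14],P5@[13:14]
pos 15 'd': at 14 ·f  → match P0@[15:15],P5@[14:15]
pos 16 'c': at 5 ·f
pos 17 'd': at 6  → match P0@[17:17],P2@[16:17]
pos 18 'c': at 5 ·f
pos 19 'd': at 6  → match P0@[19:19],P2@[18:19]
pos 20 'd': at 7  → match P0@[20:20],P5@[19:20]
pos 21 'c': at 5 ·f
pos 22 'd': at 6  → match P0@[22:22],P2@[21:22]
pos 23 'd': at 7  → match P0@[23:23],P5@[22:23]
pos 24 'd': at 8  → match P0@[24:24],P3@[21:24],P5@[23:24]
pos 25 'c': at 5 ·f
pos 26 'b': at 2 ·f
pos 27 'd': at 1 ·f  → match P0@[27:27]
pos 28 'b': at 2 ·f
pos 29 'd': at 1 ·f  → match P0@[29:29]
pos 30 'b': at 2 ·f
pos 31 'b': at 2 ·f
pos 32 'c': at 3
pos 33 'd': at 4  → match P0@[33:33],P1@[31:33],P2@[32:33]
pos 34 'd': at 7 ·f  → match P0@[34:34],P5@[33:34]
pos 35 'd': at 8  → match P0@[35:35],P3@[32:35],P5@[34:35]

Result: [[2,0],[2,1],[2,2],[6,0],[6,1],[6,2],[11,0],[11,2],[12,0],[12,5],[13,0],[13,3],[13,5],[14,0],[14,5],[15,0],[15,5],[17,0],[17,2],[19,0],[19,2],[20,0],[20,5],[22,0],[22,2],[23,0],[23,5],[24,0],[24,3],[24,5],[27,0],[29,0],[33,0],[33,1],[33,2],[34,0],[34,5],[35,0],[35,3],[35,5]]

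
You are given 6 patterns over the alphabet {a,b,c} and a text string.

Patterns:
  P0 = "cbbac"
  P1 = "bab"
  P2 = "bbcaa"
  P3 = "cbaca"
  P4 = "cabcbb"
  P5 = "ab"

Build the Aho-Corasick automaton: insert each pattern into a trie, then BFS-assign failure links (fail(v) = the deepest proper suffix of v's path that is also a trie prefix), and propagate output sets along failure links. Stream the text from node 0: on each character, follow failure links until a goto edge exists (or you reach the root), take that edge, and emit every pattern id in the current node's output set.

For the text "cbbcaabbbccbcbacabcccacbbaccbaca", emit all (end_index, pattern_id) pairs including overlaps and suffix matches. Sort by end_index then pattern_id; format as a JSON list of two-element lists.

Construct AC machine:
Trie nodes:
  0='ε' goto a→21 b→6 c→1
  1='c' goto a→16 b→2
  2='cb' goto a→13 b→3
  3='cbb' goto a→4
  4='cbba' goto c→5
  5='cbbac' goto ·  [P0 ends]
  6='b' goto a→7 b→9
  7='ba' goto b→8
  8='bab' goto ·  [P1 ends]
  9='bb' goto c→10
  10='bbc' goto a→11
  11='bbca' goto a→12
  12='bbcaa' goto ·  [P2 ends]
  13='cba' goto c→14
  14='cbac' goto a→15
  15='cbaca' goto ·  [P3 ends]
  16='ca' goto b→17
  17='cab' goto c→18
  18='cabc' goto b→19
  19='cabcb' goto b→20
  20='cabcbb' goto ·  [P4 ends]
  21='a' goto b→22
  22='ab' goto ·  [P5 ends]

BFS fail/out derivation:
  n1('c'): parent n0 fail=0; on 'c' 0 → fail=0;  out ∅∪∅=∅
  n6('b'): parent n0 fail=0; on 'b' 0 → fail=0;  out ∅∪∅=∅
  n21('a'): parent n0 fail=0; on 'a' 0 → fail=0;  out ∅∪∅=∅
  n2('cb'): parent n1 fail=0; on 'b' 0 → fail=6;  out ∅∪∅=∅
  n7('ba'): parent n6 fail=0; on 'a' 0 → fail=21;  out ∅∪∅=∅
  n9('bb'): parent n6 fail=0; on 'b' 0 → fail=6;  out ∅∪∅=∅
  n16('ca'): parent n1 fail=0; on 'a' 0 → fail=21;  out ∅∪∅=∅
  n22('ab'): parent n21 fail=0; on 'b' 0 → fail=6;  out {5}∪∅={5}
  n3('cbb'): parent n2 fail=6; on 'b' 6 → fail=9;  out ∅∪∅=∅
  n8('bab'): parent n7 fail=21; on 'b' 21 → fail=22;  out {1}∪{5}={1,5}
  n10('bbc'): parent n9 fail=6; on 'c' 6→0 → fail=1;  out ∅∪∅=∅
  n13('cba'): parent n2 fail=6; on 'a' 6 → fail=7;  out ∅∪∅=∅
  n17('cab'): parent n16 fail=21; on 'b' 21 → fail=22;  out ∅∪{5}={5}
  n4('cbba'): parent n3 fail=9; on 'a' 9→6 → fail=7;  out ∅∪∅=∅
  n11('bbca'): parent n10 fail=1; on 'a' 1 → fail=16;  out ∅∪∅=∅
  n14('cbac'): parent n13 fail=7; on 'c' 7→21→0 → fail=1;  out ∅∪∅=∅
  n18('cabc'): parent n17 fail=22; on 'c' 22→6→0 → fail=1;  out ∅∪∅=∅
  n5('cbbac'): parent n4 fail=7; on 'c' 7→21→0 → fail=1;  out {0}∪∅={0}
  n12('bbcaa'): parent n11 fail=16; on 'a' 16→21→0 → fail=21;  out {2}∪∅={2}
  n15('cbaca'): parent n14 fail=1; on 'a' 1 → fail=16;  out {3}∪∅={3}
  n19('cabcb'): parent n18 fail=1; on 'b' 1 → fail=2;  out ∅∪∅=∅
  n20('cabcbb'): parent n19 fail=2; on 'b' 2 → fail=3;  out {4}∪∅={4}

Run:
i=0 'c': node 0→1
i=1 'b': node 1→2
i=2 'b': node 2→3
i=3 'c': node 3→10 (fail-walked)
i=4 'a': node 10→11
i=5 'a': node 11→12  → match P2@[1:5]
i=6 'b': node 12→22 (fail-walked)  → match P5@[5:6]
i=7 'b': node 22→9 (fail-walked)
i=8 'b': node 9→9 (fail-walked)
i=9 'c': node 9→10
i=10 'c': node 10→1 (fail-walked)
i=11 'b': node 1→2
i=12 'c': node 2→1 (fail-walked)
i=13 'b': node 1→2
i=14 'a': node 2→13
i=15 'c': node 13→14
i=16 'a': node 14→15  → match P3@[12:16]
i=17 'b': node 15→17 (fail-walked)  → match P5@[16:17]
i=18 'c': node 17→18
i=19 'c': node 18→1 (fail-walked)
i=20 'c': node 1→1 (fail-walked)
i=21 'a': node 1→16
i=22 'c': node 16→1 (fail-walked)
i=23 'b': node 1→2
i=24 'b': node 2→3
i=25 'a': node 3→4
i=26 'c': node 4→5  → match P0@[22:26]
i=27 'c': node 5→1 (fail-walked)
i=28 'b': node 1→2
i=29 'a': node 2→13
i=30 'c': node 13→14
i=31 'a': node 14→15  → match P3@[27:31]

All matches (sorted): [[5,2],[6,5],[16,3],[17,5],[26,0],[31,3]]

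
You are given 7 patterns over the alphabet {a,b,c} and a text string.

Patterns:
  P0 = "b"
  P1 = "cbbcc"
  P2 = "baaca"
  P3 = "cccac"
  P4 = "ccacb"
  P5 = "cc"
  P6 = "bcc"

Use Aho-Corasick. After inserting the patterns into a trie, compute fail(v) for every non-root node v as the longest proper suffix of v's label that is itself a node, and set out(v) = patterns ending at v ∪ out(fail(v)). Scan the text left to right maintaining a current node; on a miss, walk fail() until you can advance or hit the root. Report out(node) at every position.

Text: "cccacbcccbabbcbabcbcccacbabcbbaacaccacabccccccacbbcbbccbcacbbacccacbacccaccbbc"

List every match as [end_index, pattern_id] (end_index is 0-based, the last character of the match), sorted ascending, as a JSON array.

Construct AC machine:
Trie nodes:
  0='ε' goto b→1 c→2
  1='b' goto a→7 c→18  [P0 ends]
  2='c' goto b→3 c→11
  3='cb' goto b→4
  4='cbb' goto c→5
  5='cbbc' goto c→6
  6='cbbcc' goto ·  [P1 ends]
  7='ba' goto a→8
  8='baa' goto c→9
  9='baac' goto a→10
  10='baaca' goto ·  [P2 ends]
  11='cc' goto a→15 c→12  [P5 ends]
  12='ccc' goto a→13
  13='ccca' goto c→14
  14='cccac' goto ·  [P3 ends]
  15='cca' goto c→16
  16='ccac' goto b→17
  17='ccacb' goto ·  [P4 ends]
  18='bc' goto c→19
  19='bcc' goto ·  [P6 ends]

Failure links (BFS by depth):
  n1('b'): parent n0 fail=0; on 'b' 0 → fail=0;  out {0}∪∅={0}
  n2('c'): parent n0 fail=0; on 'c' 0 → fail=0;  out ∅∪∅=∅
  n3('cb'): parent n2 fail=0; on 'b' 0 → fail=1;  out ∅∪{0}={0}
  n7('ba'): parent n1 fail=0; on 'a' 0 → fail=0;  out ∅∪∅=∅
  n11('cc'): parent n2 fail=0; on 'c' 0 → fail=2;  out {5}∪∅={5}
  n18('bc'): parent n1 fail=0; on 'c' 0 → fail=2;  out ∅∪∅=∅
  n4('cbb'): parent n3 fail=1; on 'b' 1→0 → fail=1;  out ∅∪{0}={0}
  n8('baa'): parent n7 fail=0; on 'a' 0 → fail=0;  out ∅∪∅=∅
  n12('ccc'): parent n11 fail=2; on 'c' 2 → fail=11;  out ∅∪{5}={5}
  n15('cca'): parent n11 fail=2; on 'a' 2→0 → fail=0;  out ∅∪∅=∅
  n19('bcc'): parent n18 fail=2; on 'c' 2 → fail=11;  out {6}∪{5}={5,6}
  n5('cbbc'): parent n4 fail=1; on 'c' 1 → fail=18;  out ∅∪∅=∅
  n9('baac'): parent n8 fail=0; on 'c' 0 → fail=2;  out ∅∪∅=∅
  n13('ccca'): parent n12 fail=11; on 'a' 11 → fail=15;  out ∅∪∅=∅
  n16('ccac'): parent n15 fail=0; on 'c' 0 → fail=2;  out ∅∪∅=∅
  n6('cbbcc'): parent n5 fail=18; on 'c' 18 → fail=19;  out {1}∪{5,6}={1,5,6}
  n10('baaca'): parent n9 fail=2; on 'a' 2→0 → fail=0;  out {2}∪∅={2}
  n14('cccac'): parent n13 fail=15; on 'c' 15 → fail=16;  out {3}∪∅={3}
  n17('ccacb'): parent n16 fail=2; on 'b' 2 → fail=3;  out {4}∪{0}={0,4}

Text stream:
pos 0 'c': at 2
pos 1 'c': at 11  → match P5@[0:1]
pos 2 'c': at 12  → match P5@[1:2]
pos 3 'a': at 13
pos 4 'c': at 14  → match P3@[0:4]
pos 5 'b': at 17 ·f  → match P0@[5:5],P4@[1:5]
pos 6 'c': at 18 ·f
pos 7 'c': at 19  → match P5@[6:7],P6@[5:7]
pos 8 'c': at 12 ·f  → match P5@[7:8]
pos 9 'b': at 3 ·f  → match P0@[9:9]
pos 10 'a': at 7 ·f
pos 11 'b': at 1 ·f  → match P0@[11:11]
pos 12 'b': at 1 ·f  → match P0@[12:12]
pos 13 'c': at 18
pos 14 'b': at 3 ·f  → match P0@[14:14]
pos 15 'a': at 7 ·f
pos 16 'b': at 1 ·f  → match P0@[16:16]
pos 17 'c': at 18
pos 18 'b': at 3 ·f  → match P0@[18:18]
pos 19 'c': at 18 ·f
pos 20 'c': at 19  → match P5@[19:20],P6@[18:20]
pos 21 'c': at 12 ·f  → match P5@[20:21]
pos 22 'a': at 13
pos 23 'c': at 14  → match P3@[19:23]
pos 24 'b': at 17 ·f  → match P0@[24:24],P4@[20:24]
pos 25 'a': at 7 ·f
pos 26 'b': at 1 ·f  → match P0@[26:26]
pos 27 'c': at 18
pos 28 'b': at 3 ·f  → match P0@[28:28]
pos 29 'b': at 4  → match P0@[29:29]
pos 30 'a': at 7 ·f
pos 31 'a': at 8
pos 32 'c': at 9
pos 33 'a': at 10  → match P2@[29:33]
pos 34 'c': at 2 ·f
pos 35 'c': at 11  → match P5@[34:35]
pos 36 'a': at 15
pos 37 'c': at 16
pos 38 'a': at 0 ·f
pos 39 'b': at 1  → match P0@[39:39]
pos 40 'c': at 18
pos 41 'c': at 19  → match P5@[40:41],P6@[39:41]
pos 42 'c': at 12 ·f  → match P5@[41:42]
pos 43 'c': at 12 ·f  → match P5@[42:43]
pos 44 'c': at 12 ·f  → match P5@[43:44]
pos 45 'c': at 12 ·f  → match P5@[44:45]
pos 46 'a': at 13
pos 47 'c': at 14  → match P3@[43:47]
pos 48 'b': at 17 ·f  → match P0@[48:48],P4@[44:48]
pos 49 'b': at 4 ·f  → match P0@[49:49]
pos 50 'c': at 5
pos 51 'b': at 3 ·f  → match P0@[51:51]
pos 52 'b': at 4  → match P0@[52:52]
pos 53 'c': at 5
pos 54 'c': at 6  → match P1@[50:54],P5@[53:54],P6@[52:54]
pos 55 'b': at 3 ·f  → match P0@[55:55]
pos 56 'c': at 18 ·f
pos 57 'a': at 0 ·f
pos 58 'c': at 2
pos 59 'b': at 3  → match P0@[59:59]
pos 60 'b': at 4  → match P0@[60:60]
pos 61 'a': at 7 ·f
pos 62 'c': at 2 ·f
pos 63 'c': at 11  → match P5@[62:63]
pos 64 'c': at 12  → match P5@[63:64]
pos 65 'a': at 13
pos 66 'c': at 14  → match P3@[62:66]
pos 67 'b': at 17 ·f  → match P0@[67:67],P4@[63:67]
pos 68 'a': at 7 ·f
pos 69 'c': at 2 ·f
pos 70 'c': at 11  → match P5@[69:70]
pos 71 'c': at 12  → match P5@[70:71]
pos 72 'a': at 13
pos 73 'c': at 14  → match P3@[69:73]
pos 74 'c': at 11 ·f  → match P5@[73:74]
pos 75 'b': at 3 ·f  → match P0@[75:75]
pos 76 'b': at 4  → match P0@[76:76]
pos 77 'c': at 5

All matches (sorted): [[1,5],[2,5],[4,3],[5,0],[5,4],[7,5],[7,6],[8,5],[9,0],[11,0],[12,0],[14,0],[16,0],[18,0],[20,5],[20,6],[21,5],[23,3],[24,0],[24,4],[26,0],[28,0],[29,0],[33,2],[35,5],[39,0],[41,5],[41,6],[42,5],[43,5],[44,5],[45,5],[47,3],[48,0],[48,4],[49,0],[51,0],[52,0],[54,1],[54,5],[54,6],[55,0],[59,0],[60,0],[63,5],[64,5],[66,3],[67,0],[67,4],[70,5],[71,5],[73,3],[74,5],[75,0],[76,0]]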